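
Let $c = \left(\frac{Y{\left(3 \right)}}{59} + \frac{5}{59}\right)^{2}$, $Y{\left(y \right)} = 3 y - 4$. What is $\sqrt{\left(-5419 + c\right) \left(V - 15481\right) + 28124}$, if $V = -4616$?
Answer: $\frac{\sqrt{379196433227}}{59} \approx 10437.0$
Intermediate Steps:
$Y{\left(y \right)} = -4 + 3 y$
$c = \frac{100}{3481}$ ($c = \left(\frac{-4 + 3 \cdot 3}{59} + \frac{5}{59}\right)^{2} = \left(\left(-4 + 9\right) \frac{1}{59} + 5 \cdot \frac{1}{59}\right)^{2} = \left(5 \cdot \frac{1}{59} + \frac{5}{59}\right)^{2} = \left(\frac{5}{59} + \frac{5}{59}\right)^{2} = \left(\frac{10}{59}\right)^{2} = \frac{100}{3481} \approx 0.028727$)
$\sqrt{\left(-5419 + c\right) \left(V - 15481\right) + 28124} = \sqrt{\left(-5419 + \frac{100}{3481}\right) \left(-4616 - 15481\right) + 28124} = \sqrt{\left(- \frac{18863439}{3481}\right) \left(-20097\right) + 28124} = \sqrt{\frac{379098533583}{3481} + 28124} = \sqrt{\frac{379196433227}{3481}} = \frac{\sqrt{379196433227}}{59}$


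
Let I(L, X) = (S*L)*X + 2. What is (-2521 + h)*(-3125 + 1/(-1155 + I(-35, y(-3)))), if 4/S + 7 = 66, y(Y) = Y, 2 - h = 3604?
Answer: 1293618051882/67607 ≈ 1.9134e+7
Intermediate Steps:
h = -3602 (h = 2 - 1*3604 = 2 - 3604 = -3602)
S = 4/59 (S = 4/(-7 + 66) = 4/59 ≈ 0.067797)
I(L, X) = 2 + 4*L*X/59 (I(L, X) = (4*L/59)*X + 2 = 4*L*X/59 + 2 = 2 + 4*L*X/59)
(-2521 + h)*(-3125 + 1/(-1155 + I(-35, y(-3)))) = (-2521 - 3602)*(-3125 + 1/(-1155 + (2 + (4/59)*(-35)*(-3)))) = -6123*(-3125 + 1/(-1155 + (2 + 420/59))) = -6123*(-3125 + 1/(-1155 + 538/59)) = -6123*(-3125 + 1/(-67607/59)) = -6123*(-3125 - 59/67607) = -6123*(-211271934/67607) = 1293618051882/67607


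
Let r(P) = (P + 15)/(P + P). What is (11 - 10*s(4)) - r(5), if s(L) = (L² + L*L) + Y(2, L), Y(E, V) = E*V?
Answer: -391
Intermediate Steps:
s(L) = 2*L + 2*L² (s(L) = (L² + L*L) + 2*L = (L² + L²) + 2*L = 2*L² + 2*L = 2*L + 2*L²)
r(P) = (15 + P)/(2*P) (r(P) = (15 + P)/((2*P)) = (15 + P)*(1/(2*P)) = (15 + P)/(2*P))
(11 - 10*s(4)) - r(5) = (11 - 20*4*(1 + 4)) - (15 + 5)/(2*5) = (11 - 20*4*5) - 20/(2*5) = (11 - 10*40) - 1*2 = (11 - 400) - 2 = -389 - 2 = -391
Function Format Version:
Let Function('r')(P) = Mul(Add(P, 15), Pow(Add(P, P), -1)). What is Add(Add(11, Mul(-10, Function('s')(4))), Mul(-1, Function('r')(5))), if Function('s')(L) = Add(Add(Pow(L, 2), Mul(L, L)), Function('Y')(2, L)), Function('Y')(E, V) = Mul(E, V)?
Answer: -391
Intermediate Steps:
Function('s')(L) = Add(Mul(2, L), Mul(2, Pow(L, 2))) (Function('s')(L) = Add(Add(Pow(L, 2), Mul(L, L)), Mul(2, L)) = Add(Add(Pow(L, 2), Pow(L, 2)), Mul(2, L)) = Add(Mul(2, Pow(L, 2)), Mul(2, L)) = Add(Mul(2, L), Mul(2, Pow(L, 2))))
Function('r')(P) = Mul(Rational(1, 2), Pow(P, -1), Add(15, P)) (Function('r')(P) = Mul(Add(15, P), Pow(Mul(2, P), -1)) = Mul(Add(15, P), Mul(Rational(1, 2), Pow(P, -1))) = Mul(Rational(1, 2), Pow(P, -1), Add(15, P)))
Add(Add(11, Mul(-10, Function('s')(4))), Mul(-1, Function('r')(5))) = Add(Add(11, Mul(-10, Mul(2, 4, Add(1, 4)))), Mul(-1, Mul(Rational(1, 2), Pow(5, -1), Add(15, 5)))) = Add(Add(11, Mul(-10, Mul(2, 4, 5))), Mul(-1, Mul(Rational(1, 2), Rational(1, 5), 20))) = Add(Add(11, Mul(-10, 40)), Mul(-1, 2)) = Add(Add(11, -400), -2) = Add(-389, -2) = -391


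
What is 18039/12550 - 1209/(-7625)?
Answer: 6108813/3827750 ≈ 1.5959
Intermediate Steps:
18039/12550 - 1209/(-7625) = 18039*(1/12550) - 1209*(-1/7625) = 18039/12550 + 1209/7625 = 6108813/3827750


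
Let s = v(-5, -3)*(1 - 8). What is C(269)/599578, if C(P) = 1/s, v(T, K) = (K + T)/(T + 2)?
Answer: -3/33576368 ≈ -8.9349e-8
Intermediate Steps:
v(T, K) = (K + T)/(2 + T)
s = -56/3 (s = ((-3 - 5)/(2 - 5))*(1 - 8) = (-8/(-3))*(-7) = -⅓*(-8)*(-7) = (8/3)*(-7) = -56/3 ≈ -18.667)
C(P) = -3/56 (C(P) = 1/(-56/3) = -3/56)
C(269)/599578 = -3/56/599578 = -3/56*1/599578 = -3/33576368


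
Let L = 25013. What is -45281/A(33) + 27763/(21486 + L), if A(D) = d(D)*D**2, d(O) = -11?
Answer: 2438094196/557011521 ≈ 4.3771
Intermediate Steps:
A(D) = -11*D**2
-45281/A(33) + 27763/(21486 + L) = -45281/((-11*33**2)) + 27763/(21486 + 25013) = -45281/((-11*1089)) + 27763/46499 = -45281/(-11979) + 27763*(1/46499) = -45281*(-1/11979) + 27763/46499 = 45281/11979 + 27763/46499 = 2438094196/557011521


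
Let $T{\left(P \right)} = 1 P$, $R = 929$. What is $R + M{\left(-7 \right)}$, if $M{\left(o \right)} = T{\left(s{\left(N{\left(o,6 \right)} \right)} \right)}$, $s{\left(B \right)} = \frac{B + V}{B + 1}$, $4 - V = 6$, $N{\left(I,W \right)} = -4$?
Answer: $931$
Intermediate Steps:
$V = -2$ ($V = 4 - 6 = -2$)
$s{\left(B \right)} = \frac{-2 + B}{1 + B}$ ($s{\left(B \right)} = \frac{B - 2}{B + 1} = \frac{-2 + B}{1 + B}$)
$T{\left(P \right)} = P$
$M{\left(o \right)} = 2$ ($M{\left(o \right)} = \frac{-2 - 4}{1 - 4} = \frac{1}{-3} \left(-6\right) = \left(- \frac{1}{3}\right) \left(-6\right) = 2$)
$R + M{\left(-7 \right)} = 929 + 2 = 931$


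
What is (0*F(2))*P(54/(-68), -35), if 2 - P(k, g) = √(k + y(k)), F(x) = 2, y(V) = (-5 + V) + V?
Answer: 0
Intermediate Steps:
y(V) = -5 + 2*V
P(k, g) = 2 - √(-5 + 3*k) (P(k, g) = 2 - √(k + (-5 + 2*k)) = 2 - √(-5 + 3*k))
(0*F(2))*P(54/(-68), -35) = (0*2)*(2 - √(-5 + 3*(54/(-68)))) = 0*(2 - √(-5 + 3*(54*(-1/68)))) = 0*(2 - √(-5 + 3*(-27/34))) = 0*(2 - √(-5 - 81/34)) = 0*(2 - √(-251/34)) = 0*(2 - I*√8534/34) = 0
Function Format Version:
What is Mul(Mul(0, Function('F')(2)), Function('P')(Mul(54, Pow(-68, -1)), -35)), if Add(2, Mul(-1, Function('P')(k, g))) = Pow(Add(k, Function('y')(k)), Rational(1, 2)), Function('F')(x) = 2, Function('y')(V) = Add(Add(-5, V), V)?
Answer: 0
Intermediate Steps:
Function('y')(V) = Add(-5, Mul(2, V))
Function('P')(k, g) = Add(2, Mul(-1, Pow(Add(-5, Mul(3, k)), Rational(1, 2)))) (Function('P')(k, g) = Add(2, Mul(-1, Pow(Add(k, Add(-5, Mul(2, k))), Rational(1, 2)))) = Add(2, Mul(-1, Pow(Add(-5, Mul(3, k)), Rational(1, 2)))))
Mul(Mul(0, Function('F')(2)), Function('P')(Mul(54, Pow(-68, -1)), -35)) = Mul(Mul(0, 2), Add(2, Mul(-1, Pow(Add(-5, Mul(3, Mul(54, Pow(-68, -1)))), Rational(1, 2))))) = Mul(0, Add(2, Mul(-1, Pow(Add(-5, Mul(3, Mul(54, Rational(-1, 68)))), Rational(1, 2))))) = Mul(0, Add(2, Mul(-1, Pow(Add(-5, Mul(3, Rational(-27, 34))), Rational(1, 2))))) = Mul(0, Add(2, Mul(-1, Pow(Add(-5, Rational(-81, 34)), Rational(1, 2))))) = Mul(0, Add(2, Mul(-1, Pow(Rational(-251, 34), Rational(1, 2))))) = Mul(0, Add(2, Mul(-1, Mul(Rational(1, 34), I, Pow(8534, Rational(1, 2)))))) = Mul(0, Add(2, Mul(Rational(-1, 34), I, Pow(8534, Rational(1, 2))))) = 0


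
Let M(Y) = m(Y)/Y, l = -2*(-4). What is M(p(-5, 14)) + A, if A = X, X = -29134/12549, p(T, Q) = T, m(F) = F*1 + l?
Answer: -183317/62745 ≈ -2.9216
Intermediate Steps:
l = 8
m(F) = 8 + F (m(F) = F*1 + 8 = F + 8 = 8 + F)
M(Y) = (8 + Y)/Y
X = -29134/12549 (X = -29134*1/12549 = -29134/12549 ≈ -2.3216)
A = -29134/12549 ≈ -2.3216
M(p(-5, 14)) + A = (8 - 5)/(-5) - 29134/12549 = -⅕*3 - 29134/12549 = -⅗ - 29134/12549 = -183317/62745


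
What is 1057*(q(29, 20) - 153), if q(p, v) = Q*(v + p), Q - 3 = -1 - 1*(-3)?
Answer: 97244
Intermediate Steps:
Q = 5 (Q = 3 + (-1 - 1*(-3)) = 3 + (-1 + 3) = 3 + 2 = 5)
q(p, v) = 5*p + 5*v (q(p, v) = 5*(v + p) = 5*(p + v) = 5*p + 5*v)
1057*(q(29, 20) - 153) = 1057*((5*29 + 5*20) - 153) = 1057*((145 + 100) - 153) = 1057*(245 - 153) = 1057*92 = 97244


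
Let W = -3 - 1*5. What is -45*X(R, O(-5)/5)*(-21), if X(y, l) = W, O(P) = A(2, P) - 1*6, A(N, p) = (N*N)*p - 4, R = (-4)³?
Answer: -7560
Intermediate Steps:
R = -64
A(N, p) = -4 + p*N² (A(N, p) = N²*p - 4 = p*N² - 4 = -4 + p*N²)
O(P) = -10 + 4*P (O(P) = (-4 + P*2²) - 1*6 = (-4 + P*4) - 6 = (-4 + 4*P) - 6 = -10 + 4*P)
W = -8 (W = -3 - 5 = -8)
X(y, l) = -8
-45*X(R, O(-5)/5)*(-21) = -45*(-8)*(-21) = 360*(-21) = -7560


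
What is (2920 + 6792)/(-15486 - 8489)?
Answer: -9712/23975 ≈ -0.40509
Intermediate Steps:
(2920 + 6792)/(-15486 - 8489) = 9712/(-23975) = 9712*(-1/23975) = -9712/23975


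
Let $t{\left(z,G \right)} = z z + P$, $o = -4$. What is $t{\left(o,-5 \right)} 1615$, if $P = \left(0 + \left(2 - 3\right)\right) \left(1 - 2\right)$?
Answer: $27455$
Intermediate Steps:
$P = 1$ ($P = \left(0 + \left(2 - 3\right)\right) \left(-1\right) = \left(0 - 1\right) \left(-1\right) = \left(-1\right) \left(-1\right) = 1$)
$t{\left(z,G \right)} = 1 + z^{2}$ ($t{\left(z,G \right)} = z z + 1 = z^{2} + 1 = 1 + z^{2}$)
$t{\left(o,-5 \right)} 1615 = \left(1 + \left(-4\right)^{2}\right) 1615 = \left(1 + 16\right) 1615 = 17 \cdot 1615 = 27455$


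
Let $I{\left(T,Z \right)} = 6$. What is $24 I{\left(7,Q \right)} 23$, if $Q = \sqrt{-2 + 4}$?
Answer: $3312$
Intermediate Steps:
$Q = \sqrt{2} \approx 1.4142$
$24 I{\left(7,Q \right)} 23 = 24 \cdot 6 \cdot 23 = 144 \cdot 23 = 3312$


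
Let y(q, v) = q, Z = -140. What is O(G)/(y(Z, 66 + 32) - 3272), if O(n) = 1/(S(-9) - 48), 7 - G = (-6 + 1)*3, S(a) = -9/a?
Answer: 1/160364 ≈ 6.2358e-6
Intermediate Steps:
G = 22 (G = 7 - (-6 + 1)*3 = 7 - (-5)*3 = 7 - 1*(-15) = 7 + 15 = 22)
O(n) = -1/47 (O(n) = 1/(-9/(-9) - 48) = 1/(-9*(-⅑) - 48) = 1/(1 - 48) = 1/(-47) = -1/47)
O(G)/(y(Z, 66 + 32) - 3272) = -1/(47*(-140 - 3272)) = -1/47/(-3412) = -1/47*(-1/3412) = 1/160364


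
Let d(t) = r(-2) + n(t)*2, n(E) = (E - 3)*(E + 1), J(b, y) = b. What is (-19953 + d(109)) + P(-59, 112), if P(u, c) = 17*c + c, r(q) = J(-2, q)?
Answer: 5381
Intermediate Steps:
r(q) = -2
n(E) = (1 + E)*(-3 + E) (n(E) = (-3 + E)*(1 + E) = (1 + E)*(-3 + E))
P(u, c) = 18*c
d(t) = -8 - 4*t + 2*t² (d(t) = -2 + (-3 + t² - 2*t)*2 = -2 + (-6 - 4*t + 2*t²) = -8 - 4*t + 2*t²)
(-19953 + d(109)) + P(-59, 112) = (-19953 + (-8 - 4*109 + 2*109²)) + 18*112 = (-19953 + (-8 - 436 + 2*11881)) + 2016 = (-19953 + (-8 - 436 + 23762)) + 2016 = (-19953 + 23318) + 2016 = 3365 + 2016 = 5381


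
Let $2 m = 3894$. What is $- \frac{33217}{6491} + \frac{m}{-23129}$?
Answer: $- \frac{780913970}{150130339} \approx -5.2016$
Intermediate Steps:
$m = 1947$ ($m = \frac{1}{2} \cdot 3894 = 1947$)
$- \frac{33217}{6491} + \frac{m}{-23129} = - \frac{33217}{6491} + \frac{1947}{-23129} = \left(-33217\right) \frac{1}{6491} + 1947 \left(- \frac{1}{23129}\right) = - \frac{33217}{6491} - \frac{1947}{23129} = - \frac{780913970}{150130339}$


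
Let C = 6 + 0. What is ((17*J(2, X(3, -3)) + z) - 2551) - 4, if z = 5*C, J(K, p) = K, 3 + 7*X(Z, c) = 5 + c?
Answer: -2491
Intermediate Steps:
C = 6
X(Z, c) = 2/7 + c/7 (X(Z, c) = -3/7 + (5 + c)/7 = -3/7 + (5/7 + c/7) = 2/7 + c/7)
z = 30 (z = 5*6 = 30)
((17*J(2, X(3, -3)) + z) - 2551) - 4 = ((17*2 + 30) - 2551) - 4 = ((34 + 30) - 2551) - 4 = (64 - 2551) - 4 = -2487 - 4 = -2491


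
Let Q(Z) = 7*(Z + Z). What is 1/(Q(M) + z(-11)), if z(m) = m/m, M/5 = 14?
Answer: 1/981 ≈ 0.0010194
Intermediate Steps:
M = 70 (M = 5*14 = 70)
Q(Z) = 14*Z (Q(Z) = 7*(2*Z) = 14*Z)
z(m) = 1
1/(Q(M) + z(-11)) = 1/(14*70 + 1) = 1/(980 + 1) = 1/981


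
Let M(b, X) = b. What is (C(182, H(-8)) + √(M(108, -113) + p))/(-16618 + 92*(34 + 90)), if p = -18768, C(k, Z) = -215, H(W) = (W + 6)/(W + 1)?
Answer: 43/1042 - I*√4665/2605 ≈ 0.041267 - 0.026219*I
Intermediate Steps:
H(W) = (6 + W)/(1 + W)
(C(182, H(-8)) + √(M(108, -113) + p))/(-16618 + 92*(34 + 90)) = (-215 + √(108 - 18768))/(-16618 + 92*(34 + 90)) = (-215 + √(-18660))/(-16618 + 92*124) = (-215 + 2*I*√4665)/(-16618 + 11408) = (-215 + 2*I*√4665)/(-5210) = (-215 + 2*I*√4665)*(-1/5210) = 43/1042 - I*√4665/2605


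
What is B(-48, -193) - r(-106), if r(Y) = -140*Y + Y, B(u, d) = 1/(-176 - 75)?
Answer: -3698235/251 ≈ -14734.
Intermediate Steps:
B(u, d) = -1/251 (B(u, d) = 1/(-251) = -1/251)
r(Y) = -139*Y
B(-48, -193) - r(-106) = -1/251 - (-139)*(-106) = -1/251 - 1*14734 = -1/251 - 14734 = -3698235/251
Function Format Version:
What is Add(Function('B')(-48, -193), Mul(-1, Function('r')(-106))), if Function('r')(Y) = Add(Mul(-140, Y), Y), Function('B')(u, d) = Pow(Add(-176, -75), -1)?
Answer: Rational(-3698235, 251) ≈ -14734.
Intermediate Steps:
Function('B')(u, d) = Rational(-1, 251) (Function('B')(u, d) = Pow(-251, -1) = Rational(-1, 251))
Function('r')(Y) = Mul(-139, Y)
Add(Function('B')(-48, -193), Mul(-1, Function('r')(-106))) = Add(Rational(-1, 251), Mul(-1, Mul(-139, -106))) = Add(Rational(-1, 251), Mul(-1, 14734)) = Add(Rational(-1, 251), -14734) = Rational(-3698235, 251)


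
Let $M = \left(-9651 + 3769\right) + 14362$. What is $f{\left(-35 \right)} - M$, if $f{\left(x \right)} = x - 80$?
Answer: $-8595$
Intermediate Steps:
$f{\left(x \right)} = -80 + x$
$M = 8480$ ($M = -5882 + 14362 = 8480$)
$f{\left(-35 \right)} - M = \left(-80 - 35\right) - 8480 = -115 - 8480 = -8595$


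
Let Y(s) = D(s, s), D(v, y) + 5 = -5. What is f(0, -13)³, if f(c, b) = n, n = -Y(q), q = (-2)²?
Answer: 1000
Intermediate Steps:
q = 4
D(v, y) = -10 (D(v, y) = -5 - 5 = -10)
Y(s) = -10
n = 10 (n = -1*(-10) = 10)
f(c, b) = 10
f(0, -13)³ = 10³ = 1000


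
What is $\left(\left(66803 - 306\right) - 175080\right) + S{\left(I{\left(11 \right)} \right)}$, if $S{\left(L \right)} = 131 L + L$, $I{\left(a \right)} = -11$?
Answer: $-110035$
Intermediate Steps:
$S{\left(L \right)} = 132 L$
$\left(\left(66803 - 306\right) - 175080\right) + S{\left(I{\left(11 \right)} \right)} = \left(\left(66803 - 306\right) - 175080\right) + 132 \left(-11\right) = \left(\left(66803 - 306\right) - 175080\right) - 1452 = \left(66497 - 175080\right) - 1452 = -108583 - 1452 = -110035$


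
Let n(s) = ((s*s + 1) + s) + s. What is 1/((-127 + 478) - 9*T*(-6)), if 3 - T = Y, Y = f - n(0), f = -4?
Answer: 1/783 ≈ 0.0012771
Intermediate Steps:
n(s) = 1 + s² + 2*s (n(s) = ((s² + 1) + s) + s = ((1 + s²) + s) + s = (1 + s + s²) + s = 1 + s² + 2*s)
Y = -5 (Y = -4 - (1 + 0² + 2*0) = -4 - (1 + 0 + 0) = -4 - 1*1 = -4 - 1 = -5)
T = 8 (T = 3 - 1*(-5) = 3 + 5 = 8)
1/((-127 + 478) - 9*T*(-6)) = 1/((-127 + 478) - 9*8*(-6)) = 1/(351 - 72*(-6)) = 1/(351 + 432) = 1/783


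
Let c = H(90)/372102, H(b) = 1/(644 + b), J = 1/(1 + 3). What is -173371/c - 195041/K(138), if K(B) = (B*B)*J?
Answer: -225440894985556349/4761 ≈ -4.7352e+13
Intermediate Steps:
J = 1/4 ≈ 0.25000
K(B) = B**2/4 (K(B) = (B*B)*(1/4) = B**2*(1/4) = B**2/4)
c = 1/273122868 (c = 1/((644 + 90)*372102) = (1/372102)/734 = (1/734)*(1/372102) = 1/273122868 ≈ 3.6614e-9)
-173371/c - 195041/K(138) = -173371/1/273122868 - 195041/((1/4)*138**2) = -173371*273122868 - 195041/((1/4)*19044) = -47351584748028 - 195041/4761 = -225440894985556349/4761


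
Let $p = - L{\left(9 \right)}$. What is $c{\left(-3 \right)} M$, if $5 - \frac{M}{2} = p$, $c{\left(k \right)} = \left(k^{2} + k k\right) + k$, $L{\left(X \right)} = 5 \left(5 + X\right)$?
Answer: $2250$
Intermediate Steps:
$L{\left(X \right)} = 25 + 5 X$
$c{\left(k \right)} = k + 2 k^{2}$ ($c{\left(k \right)} = \left(k^{2} + k^{2}\right) + k = 2 k^{2} + k = k + 2 k^{2}$)
$p = -70$ ($p = - (25 + 5 \cdot 9) = - (25 + 45) = \left(-1\right) 70 = -70$)
$M = 150$ ($M = 10 - -140 = 10 + 140 = 150$)
$c{\left(-3 \right)} M = - 3 \left(1 + 2 \left(-3\right)\right) 150 = - 3 \left(1 - 6\right) 150 = \left(-3\right) \left(-5\right) 150 = 15 \cdot 150 = 2250$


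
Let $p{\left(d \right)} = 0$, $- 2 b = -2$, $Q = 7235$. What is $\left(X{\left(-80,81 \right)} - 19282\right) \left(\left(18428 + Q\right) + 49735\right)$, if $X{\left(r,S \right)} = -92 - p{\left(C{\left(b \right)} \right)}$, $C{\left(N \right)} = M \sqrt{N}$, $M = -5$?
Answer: $-1460760852$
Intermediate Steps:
$b = 1$ ($b = \left(- \frac{1}{2}\right) \left(-2\right) = 1$)
$C{\left(N \right)} = - 5 \sqrt{N}$
$X{\left(r,S \right)} = -92$ ($X{\left(r,S \right)} = -92 - 0 = -92 + 0 = -92$)
$\left(X{\left(-80,81 \right)} - 19282\right) \left(\left(18428 + Q\right) + 49735\right) = \left(-92 - 19282\right) \left(\left(18428 + 7235\right) + 49735\right) = - 19374 \left(25663 + 49735\right) = \left(-19374\right) 75398 = -1460760852$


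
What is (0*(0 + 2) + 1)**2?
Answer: 1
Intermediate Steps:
(0*(0 + 2) + 1)**2 = (0*2 + 1)**2 = (0 + 1)**2 = 1**2 = 1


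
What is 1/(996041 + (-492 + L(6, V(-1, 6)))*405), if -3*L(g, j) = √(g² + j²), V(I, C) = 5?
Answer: 796781/634858850236 + 135*√61/634858850236 ≈ 1.2567e-6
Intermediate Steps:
L(g, j) = -√(g² + j²)/3
1/(996041 + (-492 + L(6, V(-1, 6)))*405) = 1/(996041 + (-492 - √(6² + 5²)/3)*405) = 1/(996041 + (-492 - √(36 + 25)/3)*405) = 1/(996041 + (-492 - √61/3)*405) = 1/(996041 + (-199260 - 135*√61)) = 1/(796781 - 135*√61)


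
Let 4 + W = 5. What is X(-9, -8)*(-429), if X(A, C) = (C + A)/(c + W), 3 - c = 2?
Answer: 7293/2 ≈ 3646.5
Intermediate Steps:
c = 1 (c = 3 - 1*2 = 3 - 2 = 1)
W = 1 (W = -4 + 5 = 1)
X(A, C) = A/2 + C/2 (X(A, C) = (C + A)/(1 + 1) = (A + C)/2 = (A + C)*(½) = A/2 + C/2)
X(-9, -8)*(-429) = ((½)*(-9) + (½)*(-8))*(-429) = (-9/2 - 4)*(-429) = -17/2*(-429) = 7293/2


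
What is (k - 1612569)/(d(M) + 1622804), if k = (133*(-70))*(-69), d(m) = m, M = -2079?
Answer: -970179/1620725 ≈ -0.59861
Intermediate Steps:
k = 642390 (k = -9310*(-69) = 642390)
(k - 1612569)/(d(M) + 1622804) = (642390 - 1612569)/(-2079 + 1622804) = -970179/1620725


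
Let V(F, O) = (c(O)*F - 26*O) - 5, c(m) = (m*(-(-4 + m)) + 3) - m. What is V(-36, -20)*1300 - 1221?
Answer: 22055879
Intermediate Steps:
c(m) = 3 - m + m*(4 - m) (c(m) = (m*(4 - m) + 3) - m = (3 + m*(4 - m)) - m = 3 - m + m*(4 - m))
V(F, O) = -5 - 26*O + F*(3 - O**2 + 3*O) (V(F, O) = ((3 - O**2 + 3*O)*F - 26*O) - 5 = (F*(3 - O**2 + 3*O) - 26*O) - 5 = (-26*O + F*(3 - O**2 + 3*O)) - 5 = -5 - 26*O + F*(3 - O**2 + 3*O))
V(-36, -20)*1300 - 1221 = (-5 - 26*(-20) - 36*(3 - 1*(-20)**2 + 3*(-20)))*1300 - 1221 = (-5 + 520 - 36*(3 - 1*400 - 60))*1300 - 1221 = (-5 + 520 - 36*(3 - 400 - 60))*1300 - 1221 = (-5 + 520 - 36*(-457))*1300 - 1221 = (-5 + 520 + 16452)*1300 - 1221 = 16967*1300 - 1221 = 22057100 - 1221 = 22055879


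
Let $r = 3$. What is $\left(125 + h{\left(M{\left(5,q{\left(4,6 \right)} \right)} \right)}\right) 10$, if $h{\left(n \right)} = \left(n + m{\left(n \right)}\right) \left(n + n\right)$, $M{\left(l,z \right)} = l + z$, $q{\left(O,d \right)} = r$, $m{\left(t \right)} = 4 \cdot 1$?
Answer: $3170$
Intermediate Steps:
$m{\left(t \right)} = 4$
$q{\left(O,d \right)} = 3$
$h{\left(n \right)} = 2 n \left(4 + n\right)$ ($h{\left(n \right)} = \left(n + 4\right) \left(n + n\right) = \left(4 + n\right) 2 n = 2 n \left(4 + n\right)$)
$\left(125 + h{\left(M{\left(5,q{\left(4,6 \right)} \right)} \right)}\right) 10 = \left(125 + 2 \left(5 + 3\right) \left(4 + \left(5 + 3\right)\right)\right) 10 = \left(125 + 2 \cdot 8 \left(4 + 8\right)\right) 10 = \left(125 + 2 \cdot 8 \cdot 12\right) 10 = \left(125 + 192\right) 10 = 317 \cdot 10 = 3170$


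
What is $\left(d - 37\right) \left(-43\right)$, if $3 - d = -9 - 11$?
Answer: $602$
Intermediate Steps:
$d = 23$ ($d = 3 - \left(-9 - 11\right) = 3 - -20 = 3 + 20 = 23$)
$\left(d - 37\right) \left(-43\right) = \left(23 - 37\right) \left(-43\right) = \left(-14\right) \left(-43\right) = 602$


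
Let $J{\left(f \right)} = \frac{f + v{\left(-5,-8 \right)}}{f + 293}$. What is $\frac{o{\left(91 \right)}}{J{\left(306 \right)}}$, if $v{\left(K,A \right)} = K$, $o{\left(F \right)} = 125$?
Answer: $\frac{74875}{301} \approx 248.75$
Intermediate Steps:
$J{\left(f \right)} = \frac{-5 + f}{293 + f}$ ($J{\left(f \right)} = \frac{f - 5}{f + 293} = \frac{-5 + f}{293 + f}$)
$\frac{o{\left(91 \right)}}{J{\left(306 \right)}} = \frac{125}{\frac{1}{293 + 306} \left(-5 + 306\right)} = \frac{125}{\frac{1}{599} \cdot 301} = \frac{125}{\frac{301}{599}} = 125 \cdot \frac{599}{301} = \frac{74875}{301}$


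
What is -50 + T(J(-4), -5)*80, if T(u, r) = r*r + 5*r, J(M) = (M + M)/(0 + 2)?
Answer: -50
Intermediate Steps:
J(M) = M (J(M) = (2*M)/2 = (2*M)*(½) = M)
T(u, r) = r² + 5*r
-50 + T(J(-4), -5)*80 = -50 - 5*(5 - 5)*80 = -50 - 5*0*80 = -50 + 0*80 = -50 + 0 = -50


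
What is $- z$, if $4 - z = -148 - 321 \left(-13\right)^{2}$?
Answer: $-54401$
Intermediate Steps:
$z = 54401$ ($z = 4 - \left(-148 - 321 \left(-13\right)^{2}\right) = 4 - \left(-148 - 54249\right) = 4 - -54397 = 4 + 54397 = 54401$)
$- z = \left(-1\right) 54401 = -54401$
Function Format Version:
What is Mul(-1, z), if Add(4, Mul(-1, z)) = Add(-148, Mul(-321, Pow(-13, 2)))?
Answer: -54401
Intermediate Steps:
z = 54401 (z = Add(4, Mul(-1, Add(-148, Mul(-321, Pow(-13, 2))))) = Add(4, Mul(-1, Add(-148, Mul(-321, 169)))) = Add(4, Mul(-1, Add(-148, -54249))) = Add(4, Mul(-1, -54397)) = Add(4, 54397) = 54401)
Mul(-1, z) = Mul(-1, 54401) = -54401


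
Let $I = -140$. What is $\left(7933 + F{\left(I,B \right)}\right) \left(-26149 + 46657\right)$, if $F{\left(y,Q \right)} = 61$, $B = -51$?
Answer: $163940952$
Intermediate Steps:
$\left(7933 + F{\left(I,B \right)}\right) \left(-26149 + 46657\right) = \left(7933 + 61\right) \left(-26149 + 46657\right) = 7994 \cdot 20508 = 163940952$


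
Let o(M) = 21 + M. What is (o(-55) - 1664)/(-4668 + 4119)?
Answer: 566/183 ≈ 3.0929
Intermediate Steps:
(o(-55) - 1664)/(-4668 + 4119) = ((21 - 55) - 1664)/(-4668 + 4119) = (-34 - 1664)/(-549) = -1698*(-1/549) = 566/183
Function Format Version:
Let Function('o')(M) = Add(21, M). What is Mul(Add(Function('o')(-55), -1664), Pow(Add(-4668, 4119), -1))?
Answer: Rational(566, 183) ≈ 3.0929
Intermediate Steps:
Mul(Add(Function('o')(-55), -1664), Pow(Add(-4668, 4119), -1)) = Mul(Add(Add(21, -55), -1664), Pow(Add(-4668, 4119), -1)) = Mul(Add(-34, -1664), Pow(-549, -1)) = Mul(-1698, Rational(-1, 549)) = Rational(566, 183)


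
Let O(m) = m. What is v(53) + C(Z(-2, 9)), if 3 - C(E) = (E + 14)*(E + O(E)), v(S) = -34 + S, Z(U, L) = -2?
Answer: 70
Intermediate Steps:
C(E) = 3 - 2*E*(14 + E) (C(E) = 3 - (E + 14)*(E + E) = 3 - (14 + E)*2*E = 3 - 2*E*(14 + E))
v(53) + C(Z(-2, 9)) = (-34 + 53) + (3 - 28*(-2) - 2*(-2)²) = 19 + (3 + 56 - 2*4) = 19 + (3 + 56 - 8) = 19 + 51 = 70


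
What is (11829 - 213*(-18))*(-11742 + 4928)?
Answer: -106727682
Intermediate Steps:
(11829 - 213*(-18))*(-11742 + 4928) = (11829 + 3834)*(-6814) = 15663*(-6814) = -106727682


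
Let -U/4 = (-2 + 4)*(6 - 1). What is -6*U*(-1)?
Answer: -240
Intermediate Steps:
U = -40 (U = -4*(-2 + 4)*(6 - 1) = -8*5 = -4*10 = -40)
-6*U*(-1) = -6*(-40)*(-1) = 240*(-1) = -240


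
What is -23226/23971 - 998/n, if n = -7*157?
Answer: -1602316/26344129 ≈ -0.060822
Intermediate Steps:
n = -1099
-23226/23971 - 998/n = -23226/23971 - 998/(-1099) = -23226*1/23971 - 998*(-1/1099) = -23226/23971 + 998/1099 = -1602316/26344129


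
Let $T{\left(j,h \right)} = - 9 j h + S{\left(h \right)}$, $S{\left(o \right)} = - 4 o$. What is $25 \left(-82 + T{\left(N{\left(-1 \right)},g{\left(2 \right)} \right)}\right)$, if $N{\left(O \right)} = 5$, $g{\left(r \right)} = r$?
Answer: $-4500$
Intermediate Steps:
$T{\left(j,h \right)} = - 4 h - 9 h j$ ($T{\left(j,h \right)} = - 9 j h - 4 h = - 9 h j - 4 h = - 4 h - 9 h j$)
$25 \left(-82 + T{\left(N{\left(-1 \right)},g{\left(2 \right)} \right)}\right) = 25 \left(-82 + 2 \left(-4 - 45\right)\right) = 25 \left(-82 + 2 \left(-49\right)\right) = 25 \left(-82 - 98\right) = 25 \left(-180\right) = -4500$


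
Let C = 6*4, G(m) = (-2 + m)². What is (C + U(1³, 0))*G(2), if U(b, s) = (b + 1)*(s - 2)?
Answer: 0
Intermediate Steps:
C = 24
U(b, s) = (1 + b)*(-2 + s)
(C + U(1³, 0))*G(2) = (24 + (-2 + 0 - 2*1³ + 1³*0))*(-2 + 2)² = (24 + (-2 + 0 - 2*1 + 1*0))*0² = (24 + (-2 + 0 - 2 + 0))*0 = (24 - 4)*0 = 20*0 = 0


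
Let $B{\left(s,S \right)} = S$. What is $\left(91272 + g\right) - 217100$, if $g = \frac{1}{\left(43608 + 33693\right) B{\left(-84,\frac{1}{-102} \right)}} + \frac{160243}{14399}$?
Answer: $- \frac{952662334541}{7571817} \approx -1.2582 \cdot 10^{5}$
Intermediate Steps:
$g = \frac{84254935}{7571817}$ ($g = \frac{1}{\left(43608 + 33693\right) \frac{1}{-102}} + \frac{160243}{14399} = \frac{1}{77301 \left(- \frac{1}{102}\right)} + 160243 \cdot \frac{1}{14399} = \frac{1}{77301} \left(-102\right) + \frac{160243}{14399} = - \frac{34}{25767} + \frac{160243}{14399} = \frac{84254935}{7571817} \approx 11.127$)
$\left(91272 + g\right) - 217100 = \left(91272 + \frac{84254935}{7571817}\right) - 217100 = \frac{691179136159}{7571817} - 217100 = - \frac{952662334541}{7571817}$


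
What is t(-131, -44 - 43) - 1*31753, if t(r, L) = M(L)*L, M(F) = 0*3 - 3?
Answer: -31492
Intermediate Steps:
M(F) = -3 (M(F) = 0 - 3 = -3)
t(r, L) = -3*L
t(-131, -44 - 43) - 1*31753 = -3*(-44 - 43) - 1*31753 = -3*(-87) - 31753 = 261 - 31753 = -31492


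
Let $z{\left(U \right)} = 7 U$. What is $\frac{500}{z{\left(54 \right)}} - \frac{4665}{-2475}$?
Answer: $\frac{33343}{10395} \approx 3.2076$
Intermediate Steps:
$\frac{500}{z{\left(54 \right)}} - \frac{4665}{-2475} = \frac{500}{7 \cdot 54} - \frac{4665}{-2475} = \frac{500}{378} - - \frac{311}{165} = 500 \cdot \frac{1}{378} + \frac{311}{165} = \frac{250}{189} + \frac{311}{165} = \frac{33343}{10395}$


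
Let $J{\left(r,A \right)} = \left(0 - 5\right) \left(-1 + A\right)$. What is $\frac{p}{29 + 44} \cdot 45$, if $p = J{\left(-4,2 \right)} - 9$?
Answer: $- \frac{630}{73} \approx -8.6301$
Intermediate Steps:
$J{\left(r,A \right)} = 5 - 5 A$ ($J{\left(r,A \right)} = - 5 \left(-1 + A\right) = 5 - 5 A$)
$p = -14$ ($p = \left(5 - 10\right) - 9 = -5 - 9 = -14$)
$\frac{p}{29 + 44} \cdot 45 = - \frac{14}{29 + 44} \cdot 45 = - \frac{14}{73} \cdot 45 = \left(-14\right) \frac{1}{73} \cdot 45 = \left(- \frac{14}{73}\right) 45 = - \frac{630}{73}$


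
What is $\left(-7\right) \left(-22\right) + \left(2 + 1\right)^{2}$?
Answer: $163$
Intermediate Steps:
$\left(-7\right) \left(-22\right) + \left(2 + 1\right)^{2} = 154 + 3^{2} = 154 + 9 = 163$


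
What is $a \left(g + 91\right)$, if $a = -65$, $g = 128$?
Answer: $-14235$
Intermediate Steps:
$a \left(g + 91\right) = - 65 \left(128 + 91\right) = \left(-65\right) 219 = -14235$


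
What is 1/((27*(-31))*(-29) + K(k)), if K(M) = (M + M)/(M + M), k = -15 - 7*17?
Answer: 1/24274 ≈ 4.1196e-5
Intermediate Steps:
k = -134 (k = -15 - 119 = -134)
K(M) = 1 (K(M) = (2*M)/((2*M)) = (2*M)*(1/(2*M)) = 1)
1/((27*(-31))*(-29) + K(k)) = 1/((27*(-31))*(-29) + 1) = 1/(-837*(-29) + 1) = 1/(24273 + 1) = 1/24274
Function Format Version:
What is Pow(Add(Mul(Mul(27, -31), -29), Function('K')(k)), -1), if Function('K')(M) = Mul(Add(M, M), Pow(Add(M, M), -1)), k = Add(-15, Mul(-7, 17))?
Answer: Rational(1, 24274) ≈ 4.1196e-5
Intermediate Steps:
k = -134 (k = Add(-15, -119) = -134)
Function('K')(M) = 1 (Function('K')(M) = Mul(Mul(2, M), Pow(Mul(2, M), -1)) = Mul(Mul(2, M), Mul(Rational(1, 2), Pow(M, -1))) = 1)
Pow(Add(Mul(Mul(27, -31), -29), Function('K')(k)), -1) = Pow(Add(Mul(Mul(27, -31), -29), 1), -1) = Pow(Add(Mul(-837, -29), 1), -1) = Pow(Add(24273, 1), -1) = Pow(24274, -1) = Rational(1, 24274)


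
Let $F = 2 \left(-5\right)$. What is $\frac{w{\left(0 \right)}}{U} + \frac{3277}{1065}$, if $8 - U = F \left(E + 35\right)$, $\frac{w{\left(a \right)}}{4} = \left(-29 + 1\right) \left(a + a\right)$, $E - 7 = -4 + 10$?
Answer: $\frac{3277}{1065} \approx 3.077$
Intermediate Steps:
$F = -10$
$E = 13$ ($E = 7 + \left(-4 + 10\right) = 7 + 6 = 13$)
$w{\left(a \right)} = - 224 a$ ($w{\left(a \right)} = 4 \left(-29 + 1\right) \left(a + a\right) = 4 \left(- 28 \cdot 2 a\right) = 4 \left(- 56 a\right) = - 224 a$)
$U = 488$ ($U = 8 - - 10 \left(13 + 35\right) = 8 - \left(-10\right) 48 = 8 - -480 = 8 + 480 = 488$)
$\frac{w{\left(0 \right)}}{U} + \frac{3277}{1065} = \frac{\left(-224\right) 0}{488} + \frac{3277}{1065} = 0 \cdot \frac{1}{488} + 3277 \cdot \frac{1}{1065} = 0 + \frac{3277}{1065} = \frac{3277}{1065}$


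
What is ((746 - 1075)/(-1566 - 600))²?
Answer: 108241/4691556 ≈ 0.023071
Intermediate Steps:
((746 - 1075)/(-1566 - 600))² = (-329/(-2166))² = (-329*(-1/2166))² = (329/2166)² = 108241/4691556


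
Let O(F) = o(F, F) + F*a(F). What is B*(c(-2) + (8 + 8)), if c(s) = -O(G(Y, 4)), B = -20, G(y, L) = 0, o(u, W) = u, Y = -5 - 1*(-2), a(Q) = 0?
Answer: -320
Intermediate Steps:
Y = -3 (Y = -5 + 2 = -3)
O(F) = F (O(F) = F + F*0 = F + 0 = F)
c(s) = 0 (c(s) = -1*0 = 0)
B*(c(-2) + (8 + 8)) = -20*(0 + (8 + 8)) = -20*(0 + 16) = -20*16 = -320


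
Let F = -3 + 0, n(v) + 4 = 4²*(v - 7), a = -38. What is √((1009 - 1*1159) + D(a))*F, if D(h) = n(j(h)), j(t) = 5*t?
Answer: -3*I*√3306 ≈ -172.49*I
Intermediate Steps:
n(v) = -116 + 16*v (n(v) = -4 + 4²*(v - 7) = -4 + 16*(-7 + v) = -4 + (-112 + 16*v) = -116 + 16*v)
D(h) = -116 + 80*h (D(h) = -116 + 16*(5*h) = -116 + 80*h)
F = -3
√((1009 - 1*1159) + D(a))*F = √((1009 - 1*1159) + (-116 + 80*(-38)))*(-3) = √((1009 - 1159) + (-116 - 3040))*(-3) = √(-150 - 3156)*(-3) = √(-3306)*(-3) = (I*√3306)*(-3) = -3*I*√3306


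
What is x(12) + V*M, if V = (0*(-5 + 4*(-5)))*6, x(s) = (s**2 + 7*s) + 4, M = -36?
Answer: 232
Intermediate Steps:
x(s) = 4 + s**2 + 7*s
V = 0 (V = (0*(-5 - 20))*6 = (0*(-25))*6 = 0*6 = 0)
x(12) + V*M = (4 + 12**2 + 7*12) + 0*(-36) = (4 + 144 + 84) + 0 = 232 + 0 = 232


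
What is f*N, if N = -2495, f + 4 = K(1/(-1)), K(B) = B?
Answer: 12475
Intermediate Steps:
f = -5 (f = -4 + 1/(-1) = -4 - 1 = -5)
f*N = -5*(-2495) = 12475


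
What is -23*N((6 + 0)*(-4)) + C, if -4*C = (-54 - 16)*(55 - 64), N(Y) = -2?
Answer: -223/2 ≈ -111.50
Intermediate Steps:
C = -315/2 (C = -(-54 - 16)*(55 - 64)/4 = -(-35)*(-9)/2 = -1/4*630 = -315/2 ≈ -157.50)
-23*N((6 + 0)*(-4)) + C = -23*(-2) - 315/2 = 46 - 315/2 = -223/2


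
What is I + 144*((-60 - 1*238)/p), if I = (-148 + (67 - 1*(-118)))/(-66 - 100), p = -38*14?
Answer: 1775927/22078 ≈ 80.439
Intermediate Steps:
p = -532
I = -37/166 (I = (-148 + (67 + 118))/(-166) = (-148 + 185)*(-1/166) = 37*(-1/166) = -37/166 ≈ -0.22289)
I + 144*((-60 - 1*238)/p) = -37/166 + 144*((-60 - 1*238)/(-532)) = -37/166 + 144*((-60 - 238)*(-1/532)) = -37/166 + 144*(-298*(-1/532)) = -37/166 + 144*(149/266) = -37/166 + 10728/133 = 1775927/22078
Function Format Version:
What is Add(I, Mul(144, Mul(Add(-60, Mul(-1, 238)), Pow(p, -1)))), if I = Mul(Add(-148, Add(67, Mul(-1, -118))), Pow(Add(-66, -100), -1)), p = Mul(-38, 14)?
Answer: Rational(1775927, 22078) ≈ 80.439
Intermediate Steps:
p = -532
I = Rational(-37, 166) (I = Mul(Add(-148, Add(67, 118)), Pow(-166, -1)) = Mul(Add(-148, 185), Rational(-1, 166)) = Mul(37, Rational(-1, 166)) = Rational(-37, 166) ≈ -0.22289)
Add(I, Mul(144, Mul(Add(-60, Mul(-1, 238)), Pow(p, -1)))) = Add(Rational(-37, 166), Mul(144, Mul(Add(-60, Mul(-1, 238)), Pow(-532, -1)))) = Add(Rational(-37, 166), Mul(144, Mul(Add(-60, -238), Rational(-1, 532)))) = Add(Rational(-37, 166), Mul(144, Mul(-298, Rational(-1, 532)))) = Add(Rational(-37, 166), Mul(144, Rational(149, 266))) = Add(Rational(-37, 166), Rational(10728, 133)) = Rational(1775927, 22078)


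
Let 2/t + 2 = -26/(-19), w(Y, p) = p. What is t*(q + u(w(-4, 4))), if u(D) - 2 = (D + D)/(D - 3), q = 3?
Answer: -247/6 ≈ -41.167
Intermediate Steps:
u(D) = 2 + 2*D/(-3 + D) (u(D) = 2 + (D + D)/(D - 3) = 2 + (2*D)/(-3 + D) = 2 + 2*D/(-3 + D))
t = -19/6 (t = 2/(-2 - 26/(-19)) = 2/(-2 - 26*(-1/19)) = 2/(-2 + 26/19) = 2/(-12/19) = 2*(-19/12) = -19/6 ≈ -3.1667)
t*(q + u(w(-4, 4))) = -19*(3 + 2*(-3 + 2*4)/(-3 + 4))/6 = -19*(3 + 2*(-3 + 8)/1)/6 = -19*(3 + 2*1*5)/6 = -19*(3 + 10)/6 = -19/6*13 = -247/6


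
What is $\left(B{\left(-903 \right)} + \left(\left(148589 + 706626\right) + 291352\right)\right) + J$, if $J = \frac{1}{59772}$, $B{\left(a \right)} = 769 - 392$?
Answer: $\frac{68555136769}{59772} \approx 1.1469 \cdot 10^{6}$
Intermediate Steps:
$B{\left(a \right)} = 377$ ($B{\left(a \right)} = 769 - 392 = 377$)
$J = \frac{1}{59772} \approx 1.673 \cdot 10^{-5}$
$\left(B{\left(-903 \right)} + \left(\left(148589 + 706626\right) + 291352\right)\right) + J = \left(377 + \left(\left(148589 + 706626\right) + 291352\right)\right) + \frac{1}{59772} = \left(377 + \left(855215 + 291352\right)\right) + \frac{1}{59772} = \left(377 + 1146567\right) + \frac{1}{59772} = 1146944 + \frac{1}{59772} = \frac{68555136769}{59772}$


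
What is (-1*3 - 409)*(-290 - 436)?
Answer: 299112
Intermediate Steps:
(-1*3 - 409)*(-290 - 436) = (-3 - 409)*(-726) = -412*(-726) = 299112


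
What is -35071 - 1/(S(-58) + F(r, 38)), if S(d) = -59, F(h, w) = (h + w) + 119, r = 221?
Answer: -11187650/319 ≈ -35071.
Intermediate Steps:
F(h, w) = 119 + h + w
-35071 - 1/(S(-58) + F(r, 38)) = -35071 - 1/(-59 + (119 + 221 + 38)) = -35071 - 1/(-59 + 378) = -35071 - 1/319 = -11187650/319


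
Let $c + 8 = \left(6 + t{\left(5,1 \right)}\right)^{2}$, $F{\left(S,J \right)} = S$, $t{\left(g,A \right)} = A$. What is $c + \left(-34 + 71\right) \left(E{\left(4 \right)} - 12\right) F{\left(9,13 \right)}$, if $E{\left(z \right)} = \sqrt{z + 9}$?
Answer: $-3955 + 333 \sqrt{13} \approx -2754.4$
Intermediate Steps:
$E{\left(z \right)} = \sqrt{9 + z}$
$c = 41$ ($c = -8 + \left(6 + 1\right)^{2} = -8 + 7^{2} = -8 + 49 = 41$)
$c + \left(-34 + 71\right) \left(E{\left(4 \right)} - 12\right) F{\left(9,13 \right)} = 41 + \left(-34 + 71\right) \left(\sqrt{9 + 4} - 12\right) 9 = 41 + 37 \left(\sqrt{13} - 12\right) 9 = 41 + 37 \left(-12 + \sqrt{13}\right) 9 = 41 + \left(-444 + 37 \sqrt{13}\right) 9 = 41 - \left(3996 - 333 \sqrt{13}\right) = -3955 + 333 \sqrt{13}$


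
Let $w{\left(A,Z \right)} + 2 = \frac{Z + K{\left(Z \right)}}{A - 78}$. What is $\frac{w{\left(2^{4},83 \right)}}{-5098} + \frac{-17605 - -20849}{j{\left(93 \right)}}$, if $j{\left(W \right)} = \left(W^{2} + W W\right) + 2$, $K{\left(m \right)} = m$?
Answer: $\frac{128795943}{683514350} \approx 0.18843$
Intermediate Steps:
$j{\left(W \right)} = 2 + 2 W^{2}$ ($j{\left(W \right)} = \left(W^{2} + W^{2}\right) + 2 = 2 W^{2} + 2 = 2 + 2 W^{2}$)
$w{\left(A,Z \right)} = -2 + \frac{2 Z}{-78 + A}$ ($w{\left(A,Z \right)} = -2 + \frac{Z + Z}{A - 78} = -2 + \frac{2 Z}{-78 + A}$)
$\frac{w{\left(2^{4},83 \right)}}{-5098} + \frac{-17605 - -20849}{j{\left(93 \right)}} = \frac{2 \frac{1}{-78 + 2^{4}} \left(78 + 83 - 2^{4}\right)}{-5098} + \frac{-17605 - -20849}{2 + 2 \cdot 93^{2}} = \frac{2 \left(78 + 83 - 16\right)}{-78 + 16} \left(- \frac{1}{5098}\right) + \frac{-17605 + 20849}{2 + 2 \cdot 8649} = \frac{2 \left(78 + 83 - 16\right)}{-62} \left(- \frac{1}{5098}\right) + \frac{3244}{2 + 17298} = 2 \left(- \frac{1}{62}\right) 145 \left(- \frac{1}{5098}\right) + \frac{3244}{17300} = \left(- \frac{145}{31}\right) \left(- \frac{1}{5098}\right) + 3244 \cdot \frac{1}{17300} = \frac{145}{158038} + \frac{811}{4325} = \frac{128795943}{683514350}$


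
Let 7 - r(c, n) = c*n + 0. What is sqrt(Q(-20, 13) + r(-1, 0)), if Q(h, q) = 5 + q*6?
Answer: 3*sqrt(10) ≈ 9.4868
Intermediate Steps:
Q(h, q) = 5 + 6*q
r(c, n) = 7 - c*n (r(c, n) = 7 - (c*n + 0) = 7 - c*n)
sqrt(Q(-20, 13) + r(-1, 0)) = sqrt((5 + 6*13) + (7 - 1*(-1)*0)) = sqrt((5 + 78) + (7 + 0)) = sqrt(83 + 7) = sqrt(90) = 3*sqrt(10)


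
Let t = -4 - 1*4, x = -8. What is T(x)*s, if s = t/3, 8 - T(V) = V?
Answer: -128/3 ≈ -42.667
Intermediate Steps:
T(V) = 8 - V
t = -8 (t = -4 - 4 = -8)
s = -8/3 ≈ -2.6667
T(x)*s = (8 - 1*(-8))*(-8/3) = (8 + 8)*(-8/3) = 16*(-8/3) = -128/3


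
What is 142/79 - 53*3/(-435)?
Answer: 24777/11455 ≈ 2.1630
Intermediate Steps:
142/79 - 53*3/(-435) = 142*(1/79) - 159*(-1/435) = 142/79 + 53/145 = 24777/11455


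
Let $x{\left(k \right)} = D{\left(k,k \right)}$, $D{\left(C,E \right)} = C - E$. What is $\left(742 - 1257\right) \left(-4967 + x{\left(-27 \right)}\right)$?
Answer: $2558005$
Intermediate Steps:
$x{\left(k \right)} = 0$ ($x{\left(k \right)} = k - k = 0$)
$\left(742 - 1257\right) \left(-4967 + x{\left(-27 \right)}\right) = \left(742 - 1257\right) \left(-4967 + 0\right) = \left(-515\right) \left(-4967\right) = 2558005$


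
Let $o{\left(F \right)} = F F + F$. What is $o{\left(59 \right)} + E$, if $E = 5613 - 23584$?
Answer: $-14431$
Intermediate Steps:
$o{\left(F \right)} = F + F^{2}$ ($o{\left(F \right)} = F^{2} + F = F + F^{2}$)
$E = -17971$
$o{\left(59 \right)} + E = 59 \left(1 + 59\right) - 17971 = 59 \cdot 60 - 17971 = 3540 - 17971 = -14431$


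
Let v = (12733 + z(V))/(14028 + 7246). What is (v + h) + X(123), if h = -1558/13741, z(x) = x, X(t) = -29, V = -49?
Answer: -4168154517/146163017 ≈ -28.517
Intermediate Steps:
h = -1558/13741 (h = -1558*1/13741 = -1558/13741 ≈ -0.11338)
v = 6342/10637 (v = (12733 - 49)/(14028 + 7246) = 12684/21274 = 12684*(1/21274) = 6342/10637 ≈ 0.59622)
(v + h) + X(123) = (6342/10637 - 1558/13741) - 29 = 70572976/146163017 - 29 = -4168154517/146163017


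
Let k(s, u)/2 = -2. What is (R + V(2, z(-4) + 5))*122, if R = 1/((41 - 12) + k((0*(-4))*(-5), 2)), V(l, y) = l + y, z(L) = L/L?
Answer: 24522/25 ≈ 980.88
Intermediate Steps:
z(L) = 1
k(s, u) = -4 (k(s, u) = 2*(-2) = -4)
R = 1/25 (R = 1/((41 - 12) - 4) = 1/(29 - 4) = 1/25 ≈ 0.040000)
(R + V(2, z(-4) + 5))*122 = (1/25 + (2 + (1 + 5)))*122 = (1/25 + (2 + 6))*122 = (1/25 + 8)*122 = (201/25)*122 = 24522/25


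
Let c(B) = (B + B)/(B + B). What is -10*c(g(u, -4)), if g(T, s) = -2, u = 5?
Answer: -10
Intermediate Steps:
c(B) = 1 (c(B) = (2*B)/((2*B)) = (2*B)*(1/(2*B)) = 1)
-10*c(g(u, -4)) = -10*1 = -10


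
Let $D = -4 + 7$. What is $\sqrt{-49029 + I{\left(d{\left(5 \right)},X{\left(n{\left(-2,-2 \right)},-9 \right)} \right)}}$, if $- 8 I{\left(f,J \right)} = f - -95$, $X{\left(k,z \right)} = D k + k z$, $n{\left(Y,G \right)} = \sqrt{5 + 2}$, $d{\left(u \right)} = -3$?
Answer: $\frac{i \sqrt{196162}}{2} \approx 221.45 i$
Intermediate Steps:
$D = 3$
$n{\left(Y,G \right)} = \sqrt{7}$
$X{\left(k,z \right)} = 3 k + k z$
$I{\left(f,J \right)} = - \frac{95}{8} - \frac{f}{8}$ ($I{\left(f,J \right)} = - \frac{f - -95}{8} = - \frac{f + 95}{8} = - \frac{95 + f}{8} = - \frac{95}{8} - \frac{f}{8}$)
$\sqrt{-49029 + I{\left(d{\left(5 \right)},X{\left(n{\left(-2,-2 \right)},-9 \right)} \right)}} = \sqrt{-49029 - \frac{23}{2}} = \sqrt{- \frac{98081}{2}} = \frac{i \sqrt{196162}}{2}$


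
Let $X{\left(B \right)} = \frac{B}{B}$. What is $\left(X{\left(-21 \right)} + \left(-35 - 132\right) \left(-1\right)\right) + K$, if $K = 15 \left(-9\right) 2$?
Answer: $-102$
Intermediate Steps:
$K = -270$ ($K = \left(-135\right) 2 = -270$)
$X{\left(B \right)} = 1$
$\left(X{\left(-21 \right)} + \left(-35 - 132\right) \left(-1\right)\right) + K = \left(1 + \left(-35 - 132\right) \left(-1\right)\right) - 270 = \left(1 - -167\right) - 270 = \left(1 + 167\right) - 270 = 168 - 270 = -102$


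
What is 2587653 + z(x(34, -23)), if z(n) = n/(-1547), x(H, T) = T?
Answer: 4003099214/1547 ≈ 2.5877e+6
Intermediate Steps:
z(n) = -n/1547 (z(n) = n*(-1/1547) = -n/1547)
2587653 + z(x(34, -23)) = 2587653 - 1/1547*(-23) = 2587653 + 23/1547 = 4003099214/1547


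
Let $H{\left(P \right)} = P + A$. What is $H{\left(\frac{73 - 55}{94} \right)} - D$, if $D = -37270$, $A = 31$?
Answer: $\frac{1753156}{47} \approx 37301.0$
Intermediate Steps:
$H{\left(P \right)} = 31 + P$ ($H{\left(P \right)} = P + 31 = 31 + P$)
$H{\left(\frac{73 - 55}{94} \right)} - D = \left(31 + \frac{73 - 55}{94}\right) - -37270 = \left(31 + 18 \cdot \frac{1}{94}\right) + 37270 = \left(31 + \frac{9}{47}\right) + 37270 = \frac{1466}{47} + 37270 = \frac{1753156}{47}$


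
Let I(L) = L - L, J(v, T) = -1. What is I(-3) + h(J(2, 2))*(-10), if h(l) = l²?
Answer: -10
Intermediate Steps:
I(L) = 0
I(-3) + h(J(2, 2))*(-10) = 0 + (-1)²*(-10) = 0 + 1*(-10) = 0 - 10 = -10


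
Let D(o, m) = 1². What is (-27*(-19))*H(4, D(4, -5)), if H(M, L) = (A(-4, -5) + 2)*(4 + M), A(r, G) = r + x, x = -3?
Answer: -20520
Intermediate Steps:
D(o, m) = 1
A(r, G) = -3 + r (A(r, G) = r - 3 = -3 + r)
H(M, L) = -20 - 5*M (H(M, L) = ((-3 - 4) + 2)*(4 + M) = (-7 + 2)*(4 + M) = -5*(4 + M) = -20 - 5*M)
(-27*(-19))*H(4, D(4, -5)) = (-27*(-19))*(-20 - 5*4) = 513*(-20 - 20) = 513*(-40) = -20520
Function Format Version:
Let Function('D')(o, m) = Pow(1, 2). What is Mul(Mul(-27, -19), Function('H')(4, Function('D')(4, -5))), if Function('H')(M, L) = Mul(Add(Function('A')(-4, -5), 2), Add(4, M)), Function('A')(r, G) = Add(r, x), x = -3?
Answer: -20520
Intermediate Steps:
Function('D')(o, m) = 1
Function('A')(r, G) = Add(-3, r) (Function('A')(r, G) = Add(r, -3) = Add(-3, r))
Function('H')(M, L) = Add(-20, Mul(-5, M)) (Function('H')(M, L) = Mul(Add(Add(-3, -4), 2), Add(4, M)) = Mul(Add(-7, 2), Add(4, M)) = Mul(-5, Add(4, M)) = Add(-20, Mul(-5, M)))
Mul(Mul(-27, -19), Function('H')(4, Function('D')(4, -5))) = Mul(Mul(-27, -19), Add(-20, Mul(-5, 4))) = Mul(513, Add(-20, -20)) = Mul(513, -40) = -20520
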